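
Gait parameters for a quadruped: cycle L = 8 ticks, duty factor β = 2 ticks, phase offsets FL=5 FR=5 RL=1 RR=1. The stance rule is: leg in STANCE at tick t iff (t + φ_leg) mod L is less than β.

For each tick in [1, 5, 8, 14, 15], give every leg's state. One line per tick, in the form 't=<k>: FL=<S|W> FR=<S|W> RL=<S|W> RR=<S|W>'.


t=1: phase=(6,6,2,2) vs β=2 → FL=W FR=W RL=W RR=W
t=5: phase=(2,2,6,6) vs β=2 → FL=W FR=W RL=W RR=W
t=8: phase=(5,5,1,1) vs β=2 → FL=W FR=W RL=S RR=S
t=14: phase=(3,3,7,7) vs β=2 → FL=W FR=W RL=W RR=W
t=15: phase=(4,4,0,0) vs β=2 → FL=W FR=W RL=S RR=S

t=1: FL=W FR=W RL=W RR=W
t=5: FL=W FR=W RL=W RR=W
t=8: FL=W FR=W RL=S RR=S
t=14: FL=W FR=W RL=W RR=W
t=15: FL=W FR=W RL=S RR=S


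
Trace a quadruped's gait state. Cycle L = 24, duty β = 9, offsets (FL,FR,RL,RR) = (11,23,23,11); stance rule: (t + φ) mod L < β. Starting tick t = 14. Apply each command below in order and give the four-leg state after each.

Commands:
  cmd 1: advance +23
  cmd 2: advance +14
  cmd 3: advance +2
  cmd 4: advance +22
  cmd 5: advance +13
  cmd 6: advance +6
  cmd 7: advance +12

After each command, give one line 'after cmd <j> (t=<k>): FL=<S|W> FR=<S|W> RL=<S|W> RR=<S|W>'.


after cmd 1 (t=37): FL=S FR=W RL=W RR=S
after cmd 2 (t=51): FL=W FR=S RL=S RR=W
after cmd 3 (t=53): FL=W FR=S RL=S RR=W
after cmd 4 (t=75): FL=W FR=S RL=S RR=W
after cmd 5 (t=88): FL=S FR=W RL=W RR=S
after cmd 6 (t=94): FL=W FR=W RL=W RR=W
after cmd 7 (t=106): FL=W FR=W RL=W RR=W

start t=14: FL=S FR=W RL=W RR=S
cmd 1: advance +23 → t=37, phase=(0,12,12,0) → FL=S FR=W RL=W RR=S
cmd 2: advance +14 → t=51, phase=(14,2,2,14) → FL=W FR=S RL=S RR=W
cmd 3: advance +2 → t=53, phase=(16,4,4,16) → FL=W FR=S RL=S RR=W
cmd 4: advance +22 → t=75, phase=(14,2,2,14) → FL=W FR=S RL=S RR=W
cmd 5: advance +13 → t=88, phase=(3,15,15,3) → FL=S FR=W RL=W RR=S
cmd 6: advance +6 → t=94, phase=(9,21,21,9) → FL=W FR=W RL=W RR=W
cmd 7: advance +12 → t=106, phase=(21,9,9,21) → FL=W FR=W RL=W RR=W


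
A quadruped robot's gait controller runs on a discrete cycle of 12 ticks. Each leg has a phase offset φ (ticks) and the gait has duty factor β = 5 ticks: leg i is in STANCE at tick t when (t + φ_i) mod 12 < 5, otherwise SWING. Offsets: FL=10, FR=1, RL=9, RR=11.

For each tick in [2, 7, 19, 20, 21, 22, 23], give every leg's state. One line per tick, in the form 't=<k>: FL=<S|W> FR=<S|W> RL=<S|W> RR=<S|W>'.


t=2: phase=(0,3,11,1) vs β=5 → FL=S FR=S RL=W RR=S
t=7: phase=(5,8,4,6) vs β=5 → FL=W FR=W RL=S RR=W
t=19: phase=(5,8,4,6) vs β=5 → FL=W FR=W RL=S RR=W
t=20: phase=(6,9,5,7) vs β=5 → FL=W FR=W RL=W RR=W
t=21: phase=(7,10,6,8) vs β=5 → FL=W FR=W RL=W RR=W
t=22: phase=(8,11,7,9) vs β=5 → FL=W FR=W RL=W RR=W
t=23: phase=(9,0,8,10) vs β=5 → FL=W FR=S RL=W RR=W

t=2: FL=S FR=S RL=W RR=S
t=7: FL=W FR=W RL=S RR=W
t=19: FL=W FR=W RL=S RR=W
t=20: FL=W FR=W RL=W RR=W
t=21: FL=W FR=W RL=W RR=W
t=22: FL=W FR=W RL=W RR=W
t=23: FL=W FR=S RL=W RR=W


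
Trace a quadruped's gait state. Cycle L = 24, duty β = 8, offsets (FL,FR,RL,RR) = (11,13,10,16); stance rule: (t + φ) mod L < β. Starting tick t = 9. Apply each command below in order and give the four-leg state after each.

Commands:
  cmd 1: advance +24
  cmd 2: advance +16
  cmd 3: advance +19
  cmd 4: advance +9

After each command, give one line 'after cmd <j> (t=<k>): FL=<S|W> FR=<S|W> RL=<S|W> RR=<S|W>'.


start t=9: FL=W FR=W RL=W RR=S
cmd 1: advance +24 → t=33, phase=(20,22,19,1) → FL=W FR=W RL=W RR=S
cmd 2: advance +16 → t=49, phase=(12,14,11,17) → FL=W FR=W RL=W RR=W
cmd 3: advance +19 → t=68, phase=(7,9,6,12) → FL=S FR=W RL=S RR=W
cmd 4: advance +9 → t=77, phase=(16,18,15,21) → FL=W FR=W RL=W RR=W

after cmd 1 (t=33): FL=W FR=W RL=W RR=S
after cmd 2 (t=49): FL=W FR=W RL=W RR=W
after cmd 3 (t=68): FL=S FR=W RL=S RR=W
after cmd 4 (t=77): FL=W FR=W RL=W RR=W


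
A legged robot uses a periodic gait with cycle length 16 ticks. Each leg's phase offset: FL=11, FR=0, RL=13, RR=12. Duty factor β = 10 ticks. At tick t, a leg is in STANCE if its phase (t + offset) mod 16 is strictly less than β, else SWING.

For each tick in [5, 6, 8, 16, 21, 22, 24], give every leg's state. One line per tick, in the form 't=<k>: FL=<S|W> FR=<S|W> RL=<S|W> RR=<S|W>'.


t=5: FL=S FR=S RL=S RR=S
t=6: FL=S FR=S RL=S RR=S
t=8: FL=S FR=S RL=S RR=S
t=16: FL=W FR=S RL=W RR=W
t=21: FL=S FR=S RL=S RR=S
t=22: FL=S FR=S RL=S RR=S
t=24: FL=S FR=S RL=S RR=S

t=5: phase=(0,5,2,1) vs β=10 → FL=S FR=S RL=S RR=S
t=6: phase=(1,6,3,2) vs β=10 → FL=S FR=S RL=S RR=S
t=8: phase=(3,8,5,4) vs β=10 → FL=S FR=S RL=S RR=S
t=16: phase=(11,0,13,12) vs β=10 → FL=W FR=S RL=W RR=W
t=21: phase=(0,5,2,1) vs β=10 → FL=S FR=S RL=S RR=S
t=22: phase=(1,6,3,2) vs β=10 → FL=S FR=S RL=S RR=S
t=24: phase=(3,8,5,4) vs β=10 → FL=S FR=S RL=S RR=S


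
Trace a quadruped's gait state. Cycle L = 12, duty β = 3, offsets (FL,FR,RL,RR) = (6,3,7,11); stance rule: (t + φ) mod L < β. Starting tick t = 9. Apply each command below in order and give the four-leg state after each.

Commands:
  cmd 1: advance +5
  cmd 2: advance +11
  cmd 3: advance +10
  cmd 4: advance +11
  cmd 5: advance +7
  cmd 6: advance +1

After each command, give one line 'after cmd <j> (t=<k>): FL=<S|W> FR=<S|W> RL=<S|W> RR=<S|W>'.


after cmd 1 (t=14): FL=W FR=W RL=W RR=S
after cmd 2 (t=25): FL=W FR=W RL=W RR=S
after cmd 3 (t=35): FL=W FR=S RL=W RR=W
after cmd 4 (t=46): FL=W FR=S RL=W RR=W
after cmd 5 (t=53): FL=W FR=W RL=S RR=W
after cmd 6 (t=54): FL=S FR=W RL=S RR=W

start t=9: FL=W FR=S RL=W RR=W
cmd 1: advance +5 → t=14, phase=(8,5,9,1) → FL=W FR=W RL=W RR=S
cmd 2: advance +11 → t=25, phase=(7,4,8,0) → FL=W FR=W RL=W RR=S
cmd 3: advance +10 → t=35, phase=(5,2,6,10) → FL=W FR=S RL=W RR=W
cmd 4: advance +11 → t=46, phase=(4,1,5,9) → FL=W FR=S RL=W RR=W
cmd 5: advance +7 → t=53, phase=(11,8,0,4) → FL=W FR=W RL=S RR=W
cmd 6: advance +1 → t=54, phase=(0,9,1,5) → FL=S FR=W RL=S RR=W


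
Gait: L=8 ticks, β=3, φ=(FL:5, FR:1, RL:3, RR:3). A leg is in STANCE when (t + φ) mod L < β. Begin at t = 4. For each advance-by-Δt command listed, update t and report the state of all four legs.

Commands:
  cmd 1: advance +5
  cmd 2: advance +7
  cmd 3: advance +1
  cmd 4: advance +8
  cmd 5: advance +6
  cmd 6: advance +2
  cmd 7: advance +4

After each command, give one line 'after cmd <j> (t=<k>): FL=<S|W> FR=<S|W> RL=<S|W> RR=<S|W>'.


after cmd 1 (t=9): FL=W FR=S RL=W RR=W
after cmd 2 (t=16): FL=W FR=S RL=W RR=W
after cmd 3 (t=17): FL=W FR=S RL=W RR=W
after cmd 4 (t=25): FL=W FR=S RL=W RR=W
after cmd 5 (t=31): FL=W FR=S RL=S RR=S
after cmd 6 (t=33): FL=W FR=S RL=W RR=W
after cmd 7 (t=37): FL=S FR=W RL=S RR=S

start t=4: FL=S FR=W RL=W RR=W
cmd 1: advance +5 → t=9, phase=(6,2,4,4) → FL=W FR=S RL=W RR=W
cmd 2: advance +7 → t=16, phase=(5,1,3,3) → FL=W FR=S RL=W RR=W
cmd 3: advance +1 → t=17, phase=(6,2,4,4) → FL=W FR=S RL=W RR=W
cmd 4: advance +8 → t=25, phase=(6,2,4,4) → FL=W FR=S RL=W RR=W
cmd 5: advance +6 → t=31, phase=(4,0,2,2) → FL=W FR=S RL=S RR=S
cmd 6: advance +2 → t=33, phase=(6,2,4,4) → FL=W FR=S RL=W RR=W
cmd 7: advance +4 → t=37, phase=(2,6,0,0) → FL=S FR=W RL=S RR=S


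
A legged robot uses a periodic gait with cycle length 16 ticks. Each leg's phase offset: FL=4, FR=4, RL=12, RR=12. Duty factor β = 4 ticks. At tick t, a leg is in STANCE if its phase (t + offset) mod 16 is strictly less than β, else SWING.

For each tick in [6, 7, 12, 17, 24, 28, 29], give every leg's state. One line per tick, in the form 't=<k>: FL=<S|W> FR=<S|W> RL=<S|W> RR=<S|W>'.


t=6: phase=(10,10,2,2) vs β=4 → FL=W FR=W RL=S RR=S
t=7: phase=(11,11,3,3) vs β=4 → FL=W FR=W RL=S RR=S
t=12: phase=(0,0,8,8) vs β=4 → FL=S FR=S RL=W RR=W
t=17: phase=(5,5,13,13) vs β=4 → FL=W FR=W RL=W RR=W
t=24: phase=(12,12,4,4) vs β=4 → FL=W FR=W RL=W RR=W
t=28: phase=(0,0,8,8) vs β=4 → FL=S FR=S RL=W RR=W
t=29: phase=(1,1,9,9) vs β=4 → FL=S FR=S RL=W RR=W

t=6: FL=W FR=W RL=S RR=S
t=7: FL=W FR=W RL=S RR=S
t=12: FL=S FR=S RL=W RR=W
t=17: FL=W FR=W RL=W RR=W
t=24: FL=W FR=W RL=W RR=W
t=28: FL=S FR=S RL=W RR=W
t=29: FL=S FR=S RL=W RR=W


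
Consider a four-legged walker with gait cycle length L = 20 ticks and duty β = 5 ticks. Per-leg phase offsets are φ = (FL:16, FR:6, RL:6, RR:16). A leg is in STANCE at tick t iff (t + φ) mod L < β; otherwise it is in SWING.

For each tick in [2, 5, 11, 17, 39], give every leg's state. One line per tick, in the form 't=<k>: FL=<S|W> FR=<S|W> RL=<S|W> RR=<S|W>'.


t=2: phase=(18,8,8,18) vs β=5 → FL=W FR=W RL=W RR=W
t=5: phase=(1,11,11,1) vs β=5 → FL=S FR=W RL=W RR=S
t=11: phase=(7,17,17,7) vs β=5 → FL=W FR=W RL=W RR=W
t=17: phase=(13,3,3,13) vs β=5 → FL=W FR=S RL=S RR=W
t=39: phase=(15,5,5,15) vs β=5 → FL=W FR=W RL=W RR=W

t=2: FL=W FR=W RL=W RR=W
t=5: FL=S FR=W RL=W RR=S
t=11: FL=W FR=W RL=W RR=W
t=17: FL=W FR=S RL=S RR=W
t=39: FL=W FR=W RL=W RR=W


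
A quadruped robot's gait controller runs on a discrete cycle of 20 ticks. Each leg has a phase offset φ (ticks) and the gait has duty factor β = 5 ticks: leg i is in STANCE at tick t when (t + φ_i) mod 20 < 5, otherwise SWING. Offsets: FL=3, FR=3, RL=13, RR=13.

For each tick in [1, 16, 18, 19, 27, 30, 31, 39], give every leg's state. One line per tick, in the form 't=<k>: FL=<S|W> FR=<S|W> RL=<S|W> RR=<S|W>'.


t=1: phase=(4,4,14,14) vs β=5 → FL=S FR=S RL=W RR=W
t=16: phase=(19,19,9,9) vs β=5 → FL=W FR=W RL=W RR=W
t=18: phase=(1,1,11,11) vs β=5 → FL=S FR=S RL=W RR=W
t=19: phase=(2,2,12,12) vs β=5 → FL=S FR=S RL=W RR=W
t=27: phase=(10,10,0,0) vs β=5 → FL=W FR=W RL=S RR=S
t=30: phase=(13,13,3,3) vs β=5 → FL=W FR=W RL=S RR=S
t=31: phase=(14,14,4,4) vs β=5 → FL=W FR=W RL=S RR=S
t=39: phase=(2,2,12,12) vs β=5 → FL=S FR=S RL=W RR=W

t=1: FL=S FR=S RL=W RR=W
t=16: FL=W FR=W RL=W RR=W
t=18: FL=S FR=S RL=W RR=W
t=19: FL=S FR=S RL=W RR=W
t=27: FL=W FR=W RL=S RR=S
t=30: FL=W FR=W RL=S RR=S
t=31: FL=W FR=W RL=S RR=S
t=39: FL=S FR=S RL=W RR=W


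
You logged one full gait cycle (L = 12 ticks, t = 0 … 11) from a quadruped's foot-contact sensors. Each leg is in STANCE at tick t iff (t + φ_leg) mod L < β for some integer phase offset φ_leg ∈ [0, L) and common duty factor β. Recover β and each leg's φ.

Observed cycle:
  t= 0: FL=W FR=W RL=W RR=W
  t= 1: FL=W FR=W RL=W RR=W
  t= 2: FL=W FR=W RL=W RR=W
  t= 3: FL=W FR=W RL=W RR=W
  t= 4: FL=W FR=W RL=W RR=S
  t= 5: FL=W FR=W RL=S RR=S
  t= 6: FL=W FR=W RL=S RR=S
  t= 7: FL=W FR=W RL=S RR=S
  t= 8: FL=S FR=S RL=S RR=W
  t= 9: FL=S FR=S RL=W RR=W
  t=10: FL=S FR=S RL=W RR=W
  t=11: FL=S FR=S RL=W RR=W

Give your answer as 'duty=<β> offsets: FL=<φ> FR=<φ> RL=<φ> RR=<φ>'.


duty β = stance ticks per leg = 4
FL: stance ticks = 4; W→S at t=8 → φ=4
FR: stance ticks = 4; W→S at t=8 → φ=4
RL: stance ticks = 4; W→S at t=5 → φ=7
RR: stance ticks = 4; W→S at t=4 → φ=8

duty=4 offsets: FL=4 FR=4 RL=7 RR=8


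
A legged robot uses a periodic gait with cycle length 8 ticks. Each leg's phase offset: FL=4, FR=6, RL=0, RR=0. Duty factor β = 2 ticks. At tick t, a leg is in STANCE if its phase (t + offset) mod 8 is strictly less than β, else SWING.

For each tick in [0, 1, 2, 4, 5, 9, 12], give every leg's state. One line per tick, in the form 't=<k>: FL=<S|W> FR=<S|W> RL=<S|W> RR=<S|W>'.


t=0: phase=(4,6,0,0) vs β=2 → FL=W FR=W RL=S RR=S
t=1: phase=(5,7,1,1) vs β=2 → FL=W FR=W RL=S RR=S
t=2: phase=(6,0,2,2) vs β=2 → FL=W FR=S RL=W RR=W
t=4: phase=(0,2,4,4) vs β=2 → FL=S FR=W RL=W RR=W
t=5: phase=(1,3,5,5) vs β=2 → FL=S FR=W RL=W RR=W
t=9: phase=(5,7,1,1) vs β=2 → FL=W FR=W RL=S RR=S
t=12: phase=(0,2,4,4) vs β=2 → FL=S FR=W RL=W RR=W

t=0: FL=W FR=W RL=S RR=S
t=1: FL=W FR=W RL=S RR=S
t=2: FL=W FR=S RL=W RR=W
t=4: FL=S FR=W RL=W RR=W
t=5: FL=S FR=W RL=W RR=W
t=9: FL=W FR=W RL=S RR=S
t=12: FL=S FR=W RL=W RR=W


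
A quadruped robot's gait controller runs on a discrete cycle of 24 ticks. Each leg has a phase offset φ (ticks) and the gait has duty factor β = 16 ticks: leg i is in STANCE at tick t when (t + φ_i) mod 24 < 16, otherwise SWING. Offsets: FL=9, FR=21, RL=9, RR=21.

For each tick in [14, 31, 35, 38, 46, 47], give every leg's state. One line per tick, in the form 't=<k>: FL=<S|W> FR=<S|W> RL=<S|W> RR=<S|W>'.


t=14: phase=(23,11,23,11) vs β=16 → FL=W FR=S RL=W RR=S
t=31: phase=(16,4,16,4) vs β=16 → FL=W FR=S RL=W RR=S
t=35: phase=(20,8,20,8) vs β=16 → FL=W FR=S RL=W RR=S
t=38: phase=(23,11,23,11) vs β=16 → FL=W FR=S RL=W RR=S
t=46: phase=(7,19,7,19) vs β=16 → FL=S FR=W RL=S RR=W
t=47: phase=(8,20,8,20) vs β=16 → FL=S FR=W RL=S RR=W

t=14: FL=W FR=S RL=W RR=S
t=31: FL=W FR=S RL=W RR=S
t=35: FL=W FR=S RL=W RR=S
t=38: FL=W FR=S RL=W RR=S
t=46: FL=S FR=W RL=S RR=W
t=47: FL=S FR=W RL=S RR=W


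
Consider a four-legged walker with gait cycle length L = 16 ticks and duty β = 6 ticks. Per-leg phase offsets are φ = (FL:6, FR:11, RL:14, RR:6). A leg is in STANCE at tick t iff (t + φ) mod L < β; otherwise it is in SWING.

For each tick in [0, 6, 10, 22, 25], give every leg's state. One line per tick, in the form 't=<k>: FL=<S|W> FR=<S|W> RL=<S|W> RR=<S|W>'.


t=0: phase=(6,11,14,6) vs β=6 → FL=W FR=W RL=W RR=W
t=6: phase=(12,1,4,12) vs β=6 → FL=W FR=S RL=S RR=W
t=10: phase=(0,5,8,0) vs β=6 → FL=S FR=S RL=W RR=S
t=22: phase=(12,1,4,12) vs β=6 → FL=W FR=S RL=S RR=W
t=25: phase=(15,4,7,15) vs β=6 → FL=W FR=S RL=W RR=W

t=0: FL=W FR=W RL=W RR=W
t=6: FL=W FR=S RL=S RR=W
t=10: FL=S FR=S RL=W RR=S
t=22: FL=W FR=S RL=S RR=W
t=25: FL=W FR=S RL=W RR=W


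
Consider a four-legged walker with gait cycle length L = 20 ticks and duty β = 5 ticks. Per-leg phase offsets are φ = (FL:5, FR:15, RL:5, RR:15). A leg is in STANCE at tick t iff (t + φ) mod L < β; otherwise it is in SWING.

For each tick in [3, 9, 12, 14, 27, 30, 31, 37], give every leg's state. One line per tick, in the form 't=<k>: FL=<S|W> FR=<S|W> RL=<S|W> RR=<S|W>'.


t=3: FL=W FR=W RL=W RR=W
t=9: FL=W FR=S RL=W RR=S
t=12: FL=W FR=W RL=W RR=W
t=14: FL=W FR=W RL=W RR=W
t=27: FL=W FR=S RL=W RR=S
t=30: FL=W FR=W RL=W RR=W
t=31: FL=W FR=W RL=W RR=W
t=37: FL=S FR=W RL=S RR=W

t=3: phase=(8,18,8,18) vs β=5 → FL=W FR=W RL=W RR=W
t=9: phase=(14,4,14,4) vs β=5 → FL=W FR=S RL=W RR=S
t=12: phase=(17,7,17,7) vs β=5 → FL=W FR=W RL=W RR=W
t=14: phase=(19,9,19,9) vs β=5 → FL=W FR=W RL=W RR=W
t=27: phase=(12,2,12,2) vs β=5 → FL=W FR=S RL=W RR=S
t=30: phase=(15,5,15,5) vs β=5 → FL=W FR=W RL=W RR=W
t=31: phase=(16,6,16,6) vs β=5 → FL=W FR=W RL=W RR=W
t=37: phase=(2,12,2,12) vs β=5 → FL=S FR=W RL=S RR=W


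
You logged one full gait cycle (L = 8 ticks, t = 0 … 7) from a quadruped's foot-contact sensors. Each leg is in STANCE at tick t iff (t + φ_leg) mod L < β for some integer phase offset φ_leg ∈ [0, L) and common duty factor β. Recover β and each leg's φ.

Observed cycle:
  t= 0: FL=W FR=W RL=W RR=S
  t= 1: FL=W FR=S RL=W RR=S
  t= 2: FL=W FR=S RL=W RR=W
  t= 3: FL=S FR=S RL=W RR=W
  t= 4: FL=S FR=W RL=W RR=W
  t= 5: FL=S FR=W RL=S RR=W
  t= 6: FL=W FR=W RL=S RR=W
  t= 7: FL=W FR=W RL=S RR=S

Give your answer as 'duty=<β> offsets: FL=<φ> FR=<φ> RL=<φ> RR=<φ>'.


duty=3 offsets: FL=5 FR=7 RL=3 RR=1

duty β = stance ticks per leg = 3
FL: stance ticks = 3; W→S at t=3 → φ=5
FR: stance ticks = 3; W→S at t=1 → φ=7
RL: stance ticks = 3; W→S at t=5 → φ=3
RR: stance ticks = 3; W→S at t=7 → φ=1


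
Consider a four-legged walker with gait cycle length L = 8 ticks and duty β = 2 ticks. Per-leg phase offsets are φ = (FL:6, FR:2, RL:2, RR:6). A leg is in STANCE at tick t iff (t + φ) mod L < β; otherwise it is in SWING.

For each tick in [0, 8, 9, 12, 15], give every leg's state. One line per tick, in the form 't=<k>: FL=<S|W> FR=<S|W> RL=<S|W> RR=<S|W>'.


t=0: phase=(6,2,2,6) vs β=2 → FL=W FR=W RL=W RR=W
t=8: phase=(6,2,2,6) vs β=2 → FL=W FR=W RL=W RR=W
t=9: phase=(7,3,3,7) vs β=2 → FL=W FR=W RL=W RR=W
t=12: phase=(2,6,6,2) vs β=2 → FL=W FR=W RL=W RR=W
t=15: phase=(5,1,1,5) vs β=2 → FL=W FR=S RL=S RR=W

t=0: FL=W FR=W RL=W RR=W
t=8: FL=W FR=W RL=W RR=W
t=9: FL=W FR=W RL=W RR=W
t=12: FL=W FR=W RL=W RR=W
t=15: FL=W FR=S RL=S RR=W


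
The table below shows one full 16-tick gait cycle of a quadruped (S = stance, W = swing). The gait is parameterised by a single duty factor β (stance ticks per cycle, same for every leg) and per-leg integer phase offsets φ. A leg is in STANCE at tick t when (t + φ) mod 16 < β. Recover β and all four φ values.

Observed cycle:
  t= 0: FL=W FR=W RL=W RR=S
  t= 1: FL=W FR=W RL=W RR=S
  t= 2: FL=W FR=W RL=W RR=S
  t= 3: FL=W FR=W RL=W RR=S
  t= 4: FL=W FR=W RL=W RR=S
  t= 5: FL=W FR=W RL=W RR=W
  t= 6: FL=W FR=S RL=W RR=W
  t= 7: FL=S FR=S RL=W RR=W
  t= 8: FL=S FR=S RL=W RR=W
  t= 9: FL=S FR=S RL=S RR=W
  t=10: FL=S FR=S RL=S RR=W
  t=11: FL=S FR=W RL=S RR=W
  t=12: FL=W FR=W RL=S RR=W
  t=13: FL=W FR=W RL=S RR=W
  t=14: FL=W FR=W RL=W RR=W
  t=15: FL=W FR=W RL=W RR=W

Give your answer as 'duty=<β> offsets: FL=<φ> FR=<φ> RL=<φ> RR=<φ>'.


duty β = stance ticks per leg = 5
FL: stance ticks = 5; W→S at t=7 → φ=9
FR: stance ticks = 5; W→S at t=6 → φ=10
RL: stance ticks = 5; W→S at t=9 → φ=7
RR: stance ticks = 5; W→S at t=0 → φ=0

duty=5 offsets: FL=9 FR=10 RL=7 RR=0


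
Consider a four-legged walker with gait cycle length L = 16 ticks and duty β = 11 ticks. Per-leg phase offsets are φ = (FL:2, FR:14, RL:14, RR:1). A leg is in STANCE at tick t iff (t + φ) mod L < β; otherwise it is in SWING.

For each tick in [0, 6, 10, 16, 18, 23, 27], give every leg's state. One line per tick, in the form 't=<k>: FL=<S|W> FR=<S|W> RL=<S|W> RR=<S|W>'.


t=0: phase=(2,14,14,1) vs β=11 → FL=S FR=W RL=W RR=S
t=6: phase=(8,4,4,7) vs β=11 → FL=S FR=S RL=S RR=S
t=10: phase=(12,8,8,11) vs β=11 → FL=W FR=S RL=S RR=W
t=16: phase=(2,14,14,1) vs β=11 → FL=S FR=W RL=W RR=S
t=18: phase=(4,0,0,3) vs β=11 → FL=S FR=S RL=S RR=S
t=23: phase=(9,5,5,8) vs β=11 → FL=S FR=S RL=S RR=S
t=27: phase=(13,9,9,12) vs β=11 → FL=W FR=S RL=S RR=W

t=0: FL=S FR=W RL=W RR=S
t=6: FL=S FR=S RL=S RR=S
t=10: FL=W FR=S RL=S RR=W
t=16: FL=S FR=W RL=W RR=S
t=18: FL=S FR=S RL=S RR=S
t=23: FL=S FR=S RL=S RR=S
t=27: FL=W FR=S RL=S RR=W


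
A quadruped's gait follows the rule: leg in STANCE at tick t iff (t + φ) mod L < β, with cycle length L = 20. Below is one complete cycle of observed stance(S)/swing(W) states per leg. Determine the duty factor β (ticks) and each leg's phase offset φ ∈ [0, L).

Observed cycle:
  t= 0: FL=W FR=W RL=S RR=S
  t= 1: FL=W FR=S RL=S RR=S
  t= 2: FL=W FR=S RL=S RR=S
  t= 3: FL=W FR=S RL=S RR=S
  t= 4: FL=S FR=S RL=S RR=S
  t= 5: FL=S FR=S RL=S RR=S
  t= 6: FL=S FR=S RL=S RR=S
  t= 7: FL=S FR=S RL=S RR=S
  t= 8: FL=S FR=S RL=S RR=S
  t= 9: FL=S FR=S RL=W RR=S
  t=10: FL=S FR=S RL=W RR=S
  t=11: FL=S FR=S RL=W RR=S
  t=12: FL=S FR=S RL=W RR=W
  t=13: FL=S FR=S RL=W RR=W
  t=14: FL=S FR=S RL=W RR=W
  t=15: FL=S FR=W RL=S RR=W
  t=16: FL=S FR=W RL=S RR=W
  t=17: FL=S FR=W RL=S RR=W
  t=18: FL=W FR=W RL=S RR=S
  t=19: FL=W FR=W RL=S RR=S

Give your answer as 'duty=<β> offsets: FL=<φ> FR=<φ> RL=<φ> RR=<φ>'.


duty β = stance ticks per leg = 14
FL: stance ticks = 14; W→S at t=4 → φ=16
FR: stance ticks = 14; W→S at t=1 → φ=19
RL: stance ticks = 14; W→S at t=15 → φ=5
RR: stance ticks = 14; W→S at t=18 → φ=2

duty=14 offsets: FL=16 FR=19 RL=5 RR=2


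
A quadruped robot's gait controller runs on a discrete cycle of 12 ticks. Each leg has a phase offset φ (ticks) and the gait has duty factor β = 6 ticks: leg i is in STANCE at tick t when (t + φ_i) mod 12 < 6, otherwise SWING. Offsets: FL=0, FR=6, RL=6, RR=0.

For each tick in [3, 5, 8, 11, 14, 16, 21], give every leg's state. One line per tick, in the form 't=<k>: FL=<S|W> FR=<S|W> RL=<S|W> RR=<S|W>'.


t=3: FL=S FR=W RL=W RR=S
t=5: FL=S FR=W RL=W RR=S
t=8: FL=W FR=S RL=S RR=W
t=11: FL=W FR=S RL=S RR=W
t=14: FL=S FR=W RL=W RR=S
t=16: FL=S FR=W RL=W RR=S
t=21: FL=W FR=S RL=S RR=W

t=3: phase=(3,9,9,3) vs β=6 → FL=S FR=W RL=W RR=S
t=5: phase=(5,11,11,5) vs β=6 → FL=S FR=W RL=W RR=S
t=8: phase=(8,2,2,8) vs β=6 → FL=W FR=S RL=S RR=W
t=11: phase=(11,5,5,11) vs β=6 → FL=W FR=S RL=S RR=W
t=14: phase=(2,8,8,2) vs β=6 → FL=S FR=W RL=W RR=S
t=16: phase=(4,10,10,4) vs β=6 → FL=S FR=W RL=W RR=S
t=21: phase=(9,3,3,9) vs β=6 → FL=W FR=S RL=S RR=W


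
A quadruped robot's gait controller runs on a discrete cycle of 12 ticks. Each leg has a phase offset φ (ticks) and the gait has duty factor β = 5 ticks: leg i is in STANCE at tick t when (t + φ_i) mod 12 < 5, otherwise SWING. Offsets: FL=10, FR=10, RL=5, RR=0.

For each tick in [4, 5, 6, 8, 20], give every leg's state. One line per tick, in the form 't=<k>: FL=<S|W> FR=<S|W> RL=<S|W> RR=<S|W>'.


t=4: FL=S FR=S RL=W RR=S
t=5: FL=S FR=S RL=W RR=W
t=6: FL=S FR=S RL=W RR=W
t=8: FL=W FR=W RL=S RR=W
t=20: FL=W FR=W RL=S RR=W

t=4: phase=(2,2,9,4) vs β=5 → FL=S FR=S RL=W RR=S
t=5: phase=(3,3,10,5) vs β=5 → FL=S FR=S RL=W RR=W
t=6: phase=(4,4,11,6) vs β=5 → FL=S FR=S RL=W RR=W
t=8: phase=(6,6,1,8) vs β=5 → FL=W FR=W RL=S RR=W
t=20: phase=(6,6,1,8) vs β=5 → FL=W FR=W RL=S RR=W


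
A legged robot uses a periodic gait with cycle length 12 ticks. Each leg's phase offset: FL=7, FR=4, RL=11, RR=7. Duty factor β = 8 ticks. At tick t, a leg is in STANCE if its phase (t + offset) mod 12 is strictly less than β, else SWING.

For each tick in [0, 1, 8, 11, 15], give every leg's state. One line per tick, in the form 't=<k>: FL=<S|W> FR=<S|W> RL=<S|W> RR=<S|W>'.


t=0: FL=S FR=S RL=W RR=S
t=1: FL=W FR=S RL=S RR=W
t=8: FL=S FR=S RL=S RR=S
t=11: FL=S FR=S RL=W RR=S
t=15: FL=W FR=S RL=S RR=W

t=0: phase=(7,4,11,7) vs β=8 → FL=S FR=S RL=W RR=S
t=1: phase=(8,5,0,8) vs β=8 → FL=W FR=S RL=S RR=W
t=8: phase=(3,0,7,3) vs β=8 → FL=S FR=S RL=S RR=S
t=11: phase=(6,3,10,6) vs β=8 → FL=S FR=S RL=W RR=S
t=15: phase=(10,7,2,10) vs β=8 → FL=W FR=S RL=S RR=W


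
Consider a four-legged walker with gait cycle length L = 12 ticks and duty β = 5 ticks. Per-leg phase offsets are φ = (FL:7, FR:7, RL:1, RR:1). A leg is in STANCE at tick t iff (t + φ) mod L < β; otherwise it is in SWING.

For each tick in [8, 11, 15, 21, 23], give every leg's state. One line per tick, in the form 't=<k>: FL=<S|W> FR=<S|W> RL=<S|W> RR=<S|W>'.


t=8: FL=S FR=S RL=W RR=W
t=11: FL=W FR=W RL=S RR=S
t=15: FL=W FR=W RL=S RR=S
t=21: FL=S FR=S RL=W RR=W
t=23: FL=W FR=W RL=S RR=S

t=8: phase=(3,3,9,9) vs β=5 → FL=S FR=S RL=W RR=W
t=11: phase=(6,6,0,0) vs β=5 → FL=W FR=W RL=S RR=S
t=15: phase=(10,10,4,4) vs β=5 → FL=W FR=W RL=S RR=S
t=21: phase=(4,4,10,10) vs β=5 → FL=S FR=S RL=W RR=W
t=23: phase=(6,6,0,0) vs β=5 → FL=W FR=W RL=S RR=S


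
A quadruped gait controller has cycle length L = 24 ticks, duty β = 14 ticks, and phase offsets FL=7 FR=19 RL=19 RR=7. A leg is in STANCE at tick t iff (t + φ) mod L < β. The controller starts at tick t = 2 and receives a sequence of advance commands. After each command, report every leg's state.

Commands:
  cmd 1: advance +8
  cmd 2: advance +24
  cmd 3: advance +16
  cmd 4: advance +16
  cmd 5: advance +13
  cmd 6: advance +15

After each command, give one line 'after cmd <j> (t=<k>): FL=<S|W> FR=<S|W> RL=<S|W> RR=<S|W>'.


start t=2: FL=S FR=W RL=W RR=S
cmd 1: advance +8 → t=10, phase=(17,5,5,17) → FL=W FR=S RL=S RR=W
cmd 2: advance +24 → t=34, phase=(17,5,5,17) → FL=W FR=S RL=S RR=W
cmd 3: advance +16 → t=50, phase=(9,21,21,9) → FL=S FR=W RL=W RR=S
cmd 4: advance +16 → t=66, phase=(1,13,13,1) → FL=S FR=S RL=S RR=S
cmd 5: advance +13 → t=79, phase=(14,2,2,14) → FL=W FR=S RL=S RR=W
cmd 6: advance +15 → t=94, phase=(5,17,17,5) → FL=S FR=W RL=W RR=S

after cmd 1 (t=10): FL=W FR=S RL=S RR=W
after cmd 2 (t=34): FL=W FR=S RL=S RR=W
after cmd 3 (t=50): FL=S FR=W RL=W RR=S
after cmd 4 (t=66): FL=S FR=S RL=S RR=S
after cmd 5 (t=79): FL=W FR=S RL=S RR=W
after cmd 6 (t=94): FL=S FR=W RL=W RR=S


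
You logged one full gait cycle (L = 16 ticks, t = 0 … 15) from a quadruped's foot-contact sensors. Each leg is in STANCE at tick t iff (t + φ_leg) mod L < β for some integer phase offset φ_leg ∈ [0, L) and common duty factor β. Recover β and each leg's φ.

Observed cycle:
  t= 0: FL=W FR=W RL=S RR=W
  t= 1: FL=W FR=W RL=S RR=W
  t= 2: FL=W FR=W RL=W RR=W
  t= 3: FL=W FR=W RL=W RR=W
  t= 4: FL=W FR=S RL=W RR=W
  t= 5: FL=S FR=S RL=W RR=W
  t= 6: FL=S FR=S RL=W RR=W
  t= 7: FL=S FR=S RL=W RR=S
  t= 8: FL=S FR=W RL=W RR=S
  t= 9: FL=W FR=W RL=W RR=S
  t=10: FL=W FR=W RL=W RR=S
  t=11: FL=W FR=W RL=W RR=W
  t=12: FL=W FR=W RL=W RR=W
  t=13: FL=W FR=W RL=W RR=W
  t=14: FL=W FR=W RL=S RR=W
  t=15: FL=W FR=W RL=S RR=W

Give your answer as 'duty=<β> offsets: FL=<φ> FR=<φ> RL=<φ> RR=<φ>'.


duty=4 offsets: FL=11 FR=12 RL=2 RR=9

duty β = stance ticks per leg = 4
FL: stance ticks = 4; W→S at t=5 → φ=11
FR: stance ticks = 4; W→S at t=4 → φ=12
RL: stance ticks = 4; W→S at t=14 → φ=2
RR: stance ticks = 4; W→S at t=7 → φ=9


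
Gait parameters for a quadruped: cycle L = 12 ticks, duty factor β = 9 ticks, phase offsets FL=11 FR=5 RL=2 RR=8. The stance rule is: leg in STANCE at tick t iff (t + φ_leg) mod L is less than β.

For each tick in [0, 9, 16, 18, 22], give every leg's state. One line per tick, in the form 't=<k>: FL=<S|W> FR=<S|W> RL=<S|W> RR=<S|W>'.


t=0: FL=W FR=S RL=S RR=S
t=9: FL=S FR=S RL=W RR=S
t=16: FL=S FR=W RL=S RR=S
t=18: FL=S FR=W RL=S RR=S
t=22: FL=W FR=S RL=S RR=S

t=0: phase=(11,5,2,8) vs β=9 → FL=W FR=S RL=S RR=S
t=9: phase=(8,2,11,5) vs β=9 → FL=S FR=S RL=W RR=S
t=16: phase=(3,9,6,0) vs β=9 → FL=S FR=W RL=S RR=S
t=18: phase=(5,11,8,2) vs β=9 → FL=S FR=W RL=S RR=S
t=22: phase=(9,3,0,6) vs β=9 → FL=W FR=S RL=S RR=S


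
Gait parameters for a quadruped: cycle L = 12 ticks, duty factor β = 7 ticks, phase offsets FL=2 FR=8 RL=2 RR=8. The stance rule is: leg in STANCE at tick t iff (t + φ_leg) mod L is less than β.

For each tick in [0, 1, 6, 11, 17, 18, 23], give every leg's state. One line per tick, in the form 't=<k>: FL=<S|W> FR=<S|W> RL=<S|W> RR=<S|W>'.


t=0: phase=(2,8,2,8) vs β=7 → FL=S FR=W RL=S RR=W
t=1: phase=(3,9,3,9) vs β=7 → FL=S FR=W RL=S RR=W
t=6: phase=(8,2,8,2) vs β=7 → FL=W FR=S RL=W RR=S
t=11: phase=(1,7,1,7) vs β=7 → FL=S FR=W RL=S RR=W
t=17: phase=(7,1,7,1) vs β=7 → FL=W FR=S RL=W RR=S
t=18: phase=(8,2,8,2) vs β=7 → FL=W FR=S RL=W RR=S
t=23: phase=(1,7,1,7) vs β=7 → FL=S FR=W RL=S RR=W

t=0: FL=S FR=W RL=S RR=W
t=1: FL=S FR=W RL=S RR=W
t=6: FL=W FR=S RL=W RR=S
t=11: FL=S FR=W RL=S RR=W
t=17: FL=W FR=S RL=W RR=S
t=18: FL=W FR=S RL=W RR=S
t=23: FL=S FR=W RL=S RR=W


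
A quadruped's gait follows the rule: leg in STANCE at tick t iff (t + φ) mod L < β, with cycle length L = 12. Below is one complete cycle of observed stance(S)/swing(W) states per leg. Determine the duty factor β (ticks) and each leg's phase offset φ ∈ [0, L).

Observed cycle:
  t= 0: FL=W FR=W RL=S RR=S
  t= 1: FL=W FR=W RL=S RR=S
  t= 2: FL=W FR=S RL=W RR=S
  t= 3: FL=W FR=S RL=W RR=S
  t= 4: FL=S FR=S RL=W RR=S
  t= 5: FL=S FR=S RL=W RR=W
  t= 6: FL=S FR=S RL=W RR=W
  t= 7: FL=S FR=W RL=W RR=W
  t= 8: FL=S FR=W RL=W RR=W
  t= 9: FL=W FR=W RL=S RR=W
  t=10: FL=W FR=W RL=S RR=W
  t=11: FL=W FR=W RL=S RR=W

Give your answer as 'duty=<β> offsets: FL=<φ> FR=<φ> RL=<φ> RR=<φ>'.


duty=5 offsets: FL=8 FR=10 RL=3 RR=0

duty β = stance ticks per leg = 5
FL: stance ticks = 5; W→S at t=4 → φ=8
FR: stance ticks = 5; W→S at t=2 → φ=10
RL: stance ticks = 5; W→S at t=9 → φ=3
RR: stance ticks = 5; W→S at t=0 → φ=0


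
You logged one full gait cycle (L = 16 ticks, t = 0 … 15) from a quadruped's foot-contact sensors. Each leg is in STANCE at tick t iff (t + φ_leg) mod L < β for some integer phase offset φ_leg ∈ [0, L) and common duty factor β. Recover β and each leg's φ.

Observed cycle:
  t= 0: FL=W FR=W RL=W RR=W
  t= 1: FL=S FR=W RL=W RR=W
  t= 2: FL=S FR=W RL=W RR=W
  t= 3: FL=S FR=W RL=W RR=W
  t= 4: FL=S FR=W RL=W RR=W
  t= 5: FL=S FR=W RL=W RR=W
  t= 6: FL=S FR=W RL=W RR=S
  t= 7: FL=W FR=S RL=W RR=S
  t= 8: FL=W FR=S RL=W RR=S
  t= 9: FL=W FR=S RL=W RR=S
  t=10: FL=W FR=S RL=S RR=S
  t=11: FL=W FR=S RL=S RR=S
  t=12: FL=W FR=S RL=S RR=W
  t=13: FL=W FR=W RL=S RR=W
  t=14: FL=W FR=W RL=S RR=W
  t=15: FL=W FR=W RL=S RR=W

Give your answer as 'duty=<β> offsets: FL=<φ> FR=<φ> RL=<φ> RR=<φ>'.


duty β = stance ticks per leg = 6
FL: stance ticks = 6; W→S at t=1 → φ=15
FR: stance ticks = 6; W→S at t=7 → φ=9
RL: stance ticks = 6; W→S at t=10 → φ=6
RR: stance ticks = 6; W→S at t=6 → φ=10

duty=6 offsets: FL=15 FR=9 RL=6 RR=10


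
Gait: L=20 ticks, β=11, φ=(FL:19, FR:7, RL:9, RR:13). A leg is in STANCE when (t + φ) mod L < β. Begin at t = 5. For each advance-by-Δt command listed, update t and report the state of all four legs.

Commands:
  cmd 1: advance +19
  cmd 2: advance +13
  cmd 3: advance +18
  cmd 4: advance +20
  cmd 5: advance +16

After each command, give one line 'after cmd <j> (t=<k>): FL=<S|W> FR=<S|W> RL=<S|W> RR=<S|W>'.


start t=5: FL=S FR=W RL=W RR=W
cmd 1: advance +19 → t=24, phase=(3,11,13,17) → FL=S FR=W RL=W RR=W
cmd 2: advance +13 → t=37, phase=(16,4,6,10) → FL=W FR=S RL=S RR=S
cmd 3: advance +18 → t=55, phase=(14,2,4,8) → FL=W FR=S RL=S RR=S
cmd 4: advance +20 → t=75, phase=(14,2,4,8) → FL=W FR=S RL=S RR=S
cmd 5: advance +16 → t=91, phase=(10,18,0,4) → FL=S FR=W RL=S RR=S

after cmd 1 (t=24): FL=S FR=W RL=W RR=W
after cmd 2 (t=37): FL=W FR=S RL=S RR=S
after cmd 3 (t=55): FL=W FR=S RL=S RR=S
after cmd 4 (t=75): FL=W FR=S RL=S RR=S
after cmd 5 (t=91): FL=S FR=W RL=S RR=S


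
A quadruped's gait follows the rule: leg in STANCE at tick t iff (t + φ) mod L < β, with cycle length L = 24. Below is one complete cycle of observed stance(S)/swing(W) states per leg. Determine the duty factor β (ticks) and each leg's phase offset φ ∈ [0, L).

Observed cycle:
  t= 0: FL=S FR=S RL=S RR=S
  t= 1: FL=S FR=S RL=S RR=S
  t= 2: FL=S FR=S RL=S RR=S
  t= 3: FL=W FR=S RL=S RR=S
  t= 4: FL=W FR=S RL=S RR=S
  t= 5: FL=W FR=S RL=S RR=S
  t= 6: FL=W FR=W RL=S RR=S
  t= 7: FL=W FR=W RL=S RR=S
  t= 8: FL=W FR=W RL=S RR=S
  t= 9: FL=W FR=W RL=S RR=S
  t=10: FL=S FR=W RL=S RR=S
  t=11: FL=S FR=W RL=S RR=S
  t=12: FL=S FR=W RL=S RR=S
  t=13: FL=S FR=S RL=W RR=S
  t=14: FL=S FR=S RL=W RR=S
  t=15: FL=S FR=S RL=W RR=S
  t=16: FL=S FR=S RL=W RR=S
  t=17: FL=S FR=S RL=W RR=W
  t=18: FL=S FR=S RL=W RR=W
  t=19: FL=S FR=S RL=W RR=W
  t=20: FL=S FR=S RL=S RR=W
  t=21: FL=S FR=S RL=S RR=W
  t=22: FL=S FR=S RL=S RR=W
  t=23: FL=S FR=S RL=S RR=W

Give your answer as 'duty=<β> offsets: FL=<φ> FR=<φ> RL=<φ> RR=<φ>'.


duty β = stance ticks per leg = 17
FL: stance ticks = 17; W→S at t=10 → φ=14
FR: stance ticks = 17; W→S at t=13 → φ=11
RL: stance ticks = 17; W→S at t=20 → φ=4
RR: stance ticks = 17; W→S at t=0 → φ=0

duty=17 offsets: FL=14 FR=11 RL=4 RR=0


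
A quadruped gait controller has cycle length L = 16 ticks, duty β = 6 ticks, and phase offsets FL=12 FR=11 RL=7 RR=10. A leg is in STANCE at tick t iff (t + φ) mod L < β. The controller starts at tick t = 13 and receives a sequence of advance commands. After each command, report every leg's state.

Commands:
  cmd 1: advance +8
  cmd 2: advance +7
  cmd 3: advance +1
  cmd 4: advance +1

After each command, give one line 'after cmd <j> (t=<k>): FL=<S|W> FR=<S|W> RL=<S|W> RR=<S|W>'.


start t=13: FL=W FR=W RL=S RR=W
cmd 1: advance +8 → t=21, phase=(1,0,12,15) → FL=S FR=S RL=W RR=W
cmd 2: advance +7 → t=28, phase=(8,7,3,6) → FL=W FR=W RL=S RR=W
cmd 3: advance +1 → t=29, phase=(9,8,4,7) → FL=W FR=W RL=S RR=W
cmd 4: advance +1 → t=30, phase=(10,9,5,8) → FL=W FR=W RL=S RR=W

after cmd 1 (t=21): FL=S FR=S RL=W RR=W
after cmd 2 (t=28): FL=W FR=W RL=S RR=W
after cmd 3 (t=29): FL=W FR=W RL=S RR=W
after cmd 4 (t=30): FL=W FR=W RL=S RR=W


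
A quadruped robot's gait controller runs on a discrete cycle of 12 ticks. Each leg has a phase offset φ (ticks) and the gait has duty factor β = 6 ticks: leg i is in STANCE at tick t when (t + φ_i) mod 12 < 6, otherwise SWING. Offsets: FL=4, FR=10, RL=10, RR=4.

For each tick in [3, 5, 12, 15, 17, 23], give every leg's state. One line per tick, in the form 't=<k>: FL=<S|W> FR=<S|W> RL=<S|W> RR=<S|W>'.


t=3: FL=W FR=S RL=S RR=W
t=5: FL=W FR=S RL=S RR=W
t=12: FL=S FR=W RL=W RR=S
t=15: FL=W FR=S RL=S RR=W
t=17: FL=W FR=S RL=S RR=W
t=23: FL=S FR=W RL=W RR=S

t=3: phase=(7,1,1,7) vs β=6 → FL=W FR=S RL=S RR=W
t=5: phase=(9,3,3,9) vs β=6 → FL=W FR=S RL=S RR=W
t=12: phase=(4,10,10,4) vs β=6 → FL=S FR=W RL=W RR=S
t=15: phase=(7,1,1,7) vs β=6 → FL=W FR=S RL=S RR=W
t=17: phase=(9,3,3,9) vs β=6 → FL=W FR=S RL=S RR=W
t=23: phase=(3,9,9,3) vs β=6 → FL=S FR=W RL=W RR=S


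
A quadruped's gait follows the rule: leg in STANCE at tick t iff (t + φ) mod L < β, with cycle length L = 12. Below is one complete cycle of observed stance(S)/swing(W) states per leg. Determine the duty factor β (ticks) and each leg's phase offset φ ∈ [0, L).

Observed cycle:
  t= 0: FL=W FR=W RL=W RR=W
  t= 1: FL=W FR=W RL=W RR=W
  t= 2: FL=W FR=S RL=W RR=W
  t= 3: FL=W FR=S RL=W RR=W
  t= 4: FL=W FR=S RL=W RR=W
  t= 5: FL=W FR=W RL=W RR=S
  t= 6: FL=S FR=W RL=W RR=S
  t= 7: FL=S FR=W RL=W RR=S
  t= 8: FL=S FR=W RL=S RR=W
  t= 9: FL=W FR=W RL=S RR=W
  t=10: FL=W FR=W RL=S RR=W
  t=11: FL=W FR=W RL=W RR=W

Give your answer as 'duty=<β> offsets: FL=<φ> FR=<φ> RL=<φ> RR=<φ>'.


duty β = stance ticks per leg = 3
FL: stance ticks = 3; W→S at t=6 → φ=6
FR: stance ticks = 3; W→S at t=2 → φ=10
RL: stance ticks = 3; W→S at t=8 → φ=4
RR: stance ticks = 3; W→S at t=5 → φ=7

duty=3 offsets: FL=6 FR=10 RL=4 RR=7


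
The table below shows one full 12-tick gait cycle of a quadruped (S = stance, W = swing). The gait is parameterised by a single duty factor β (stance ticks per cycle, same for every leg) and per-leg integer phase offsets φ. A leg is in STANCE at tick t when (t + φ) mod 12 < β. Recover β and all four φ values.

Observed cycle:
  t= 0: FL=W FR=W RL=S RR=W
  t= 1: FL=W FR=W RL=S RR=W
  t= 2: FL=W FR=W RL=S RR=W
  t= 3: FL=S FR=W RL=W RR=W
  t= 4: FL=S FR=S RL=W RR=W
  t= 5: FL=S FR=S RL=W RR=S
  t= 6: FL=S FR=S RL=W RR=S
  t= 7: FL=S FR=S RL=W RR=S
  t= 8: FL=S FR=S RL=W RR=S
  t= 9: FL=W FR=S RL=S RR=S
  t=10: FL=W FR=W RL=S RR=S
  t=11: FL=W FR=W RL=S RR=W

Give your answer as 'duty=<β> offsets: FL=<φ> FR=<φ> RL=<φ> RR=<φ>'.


duty=6 offsets: FL=9 FR=8 RL=3 RR=7

duty β = stance ticks per leg = 6
FL: stance ticks = 6; W→S at t=3 → φ=9
FR: stance ticks = 6; W→S at t=4 → φ=8
RL: stance ticks = 6; W→S at t=9 → φ=3
RR: stance ticks = 6; W→S at t=5 → φ=7


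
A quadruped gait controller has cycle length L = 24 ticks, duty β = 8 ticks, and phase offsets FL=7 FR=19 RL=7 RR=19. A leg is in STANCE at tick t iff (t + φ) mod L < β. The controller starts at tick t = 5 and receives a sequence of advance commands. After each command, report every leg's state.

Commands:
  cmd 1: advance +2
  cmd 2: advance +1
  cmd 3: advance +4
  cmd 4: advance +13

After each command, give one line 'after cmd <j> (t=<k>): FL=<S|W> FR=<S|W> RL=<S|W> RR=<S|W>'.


start t=5: FL=W FR=S RL=W RR=S
cmd 1: advance +2 → t=7, phase=(14,2,14,2) → FL=W FR=S RL=W RR=S
cmd 2: advance +1 → t=8, phase=(15,3,15,3) → FL=W FR=S RL=W RR=S
cmd 3: advance +4 → t=12, phase=(19,7,19,7) → FL=W FR=S RL=W RR=S
cmd 4: advance +13 → t=25, phase=(8,20,8,20) → FL=W FR=W RL=W RR=W

after cmd 1 (t=7): FL=W FR=S RL=W RR=S
after cmd 2 (t=8): FL=W FR=S RL=W RR=S
after cmd 3 (t=12): FL=W FR=S RL=W RR=S
after cmd 4 (t=25): FL=W FR=W RL=W RR=W


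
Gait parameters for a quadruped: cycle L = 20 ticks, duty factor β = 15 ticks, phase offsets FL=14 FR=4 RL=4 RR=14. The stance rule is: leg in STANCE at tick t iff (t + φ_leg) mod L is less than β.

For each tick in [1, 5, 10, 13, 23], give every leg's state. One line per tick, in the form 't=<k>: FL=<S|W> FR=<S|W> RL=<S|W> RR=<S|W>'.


t=1: FL=W FR=S RL=S RR=W
t=5: FL=W FR=S RL=S RR=W
t=10: FL=S FR=S RL=S RR=S
t=13: FL=S FR=W RL=W RR=S
t=23: FL=W FR=S RL=S RR=W

t=1: phase=(15,5,5,15) vs β=15 → FL=W FR=S RL=S RR=W
t=5: phase=(19,9,9,19) vs β=15 → FL=W FR=S RL=S RR=W
t=10: phase=(4,14,14,4) vs β=15 → FL=S FR=S RL=S RR=S
t=13: phase=(7,17,17,7) vs β=15 → FL=S FR=W RL=W RR=S
t=23: phase=(17,7,7,17) vs β=15 → FL=W FR=S RL=S RR=W


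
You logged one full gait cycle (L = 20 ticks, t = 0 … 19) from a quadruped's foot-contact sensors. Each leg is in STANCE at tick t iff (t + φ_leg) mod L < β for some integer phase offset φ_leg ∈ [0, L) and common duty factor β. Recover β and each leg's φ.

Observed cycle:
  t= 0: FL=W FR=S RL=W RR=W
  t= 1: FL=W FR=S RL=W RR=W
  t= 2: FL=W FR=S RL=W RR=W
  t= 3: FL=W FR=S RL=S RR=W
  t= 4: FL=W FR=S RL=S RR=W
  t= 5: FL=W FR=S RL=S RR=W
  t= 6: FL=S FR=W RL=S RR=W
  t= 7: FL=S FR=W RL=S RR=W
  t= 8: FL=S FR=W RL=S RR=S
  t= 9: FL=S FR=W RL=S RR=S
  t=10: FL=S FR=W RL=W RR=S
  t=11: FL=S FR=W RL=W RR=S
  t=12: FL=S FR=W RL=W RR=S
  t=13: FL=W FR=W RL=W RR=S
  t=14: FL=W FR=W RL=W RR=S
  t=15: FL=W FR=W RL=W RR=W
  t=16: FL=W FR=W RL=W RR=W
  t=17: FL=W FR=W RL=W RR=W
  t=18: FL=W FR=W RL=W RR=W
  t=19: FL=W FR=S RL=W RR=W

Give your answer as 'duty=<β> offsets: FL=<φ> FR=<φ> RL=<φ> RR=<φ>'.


duty β = stance ticks per leg = 7
FL: stance ticks = 7; W→S at t=6 → φ=14
FR: stance ticks = 7; W→S at t=19 → φ=1
RL: stance ticks = 7; W→S at t=3 → φ=17
RR: stance ticks = 7; W→S at t=8 → φ=12

duty=7 offsets: FL=14 FR=1 RL=17 RR=12


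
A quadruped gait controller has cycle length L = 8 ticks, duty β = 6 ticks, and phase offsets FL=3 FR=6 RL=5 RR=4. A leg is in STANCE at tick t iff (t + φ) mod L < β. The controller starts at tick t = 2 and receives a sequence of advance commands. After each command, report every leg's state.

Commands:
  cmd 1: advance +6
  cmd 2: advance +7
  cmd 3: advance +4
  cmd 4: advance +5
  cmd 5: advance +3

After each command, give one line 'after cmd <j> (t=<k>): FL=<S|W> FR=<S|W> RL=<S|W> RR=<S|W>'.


after cmd 1 (t=8): FL=S FR=W RL=S RR=S
after cmd 2 (t=15): FL=S FR=S RL=S RR=S
after cmd 3 (t=19): FL=W FR=S RL=S RR=W
after cmd 4 (t=24): FL=S FR=W RL=S RR=S
after cmd 5 (t=27): FL=W FR=S RL=S RR=W

start t=2: FL=S FR=S RL=W RR=W
cmd 1: advance +6 → t=8, phase=(3,6,5,4) → FL=S FR=W RL=S RR=S
cmd 2: advance +7 → t=15, phase=(2,5,4,3) → FL=S FR=S RL=S RR=S
cmd 3: advance +4 → t=19, phase=(6,1,0,7) → FL=W FR=S RL=S RR=W
cmd 4: advance +5 → t=24, phase=(3,6,5,4) → FL=S FR=W RL=S RR=S
cmd 5: advance +3 → t=27, phase=(6,1,0,7) → FL=W FR=S RL=S RR=W


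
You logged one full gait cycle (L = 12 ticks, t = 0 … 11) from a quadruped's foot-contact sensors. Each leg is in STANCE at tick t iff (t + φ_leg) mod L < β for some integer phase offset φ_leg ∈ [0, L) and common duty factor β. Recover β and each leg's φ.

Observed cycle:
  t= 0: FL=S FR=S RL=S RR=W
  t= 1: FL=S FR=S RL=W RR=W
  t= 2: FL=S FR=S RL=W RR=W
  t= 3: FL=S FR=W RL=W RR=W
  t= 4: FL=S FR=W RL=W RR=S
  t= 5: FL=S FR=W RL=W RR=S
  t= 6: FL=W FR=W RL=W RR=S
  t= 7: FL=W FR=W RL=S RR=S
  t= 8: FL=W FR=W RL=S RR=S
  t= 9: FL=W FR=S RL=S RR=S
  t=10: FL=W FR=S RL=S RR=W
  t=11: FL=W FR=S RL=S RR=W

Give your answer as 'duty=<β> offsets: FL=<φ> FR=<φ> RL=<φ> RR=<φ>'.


duty=6 offsets: FL=0 FR=3 RL=5 RR=8

duty β = stance ticks per leg = 6
FL: stance ticks = 6; W→S at t=0 → φ=0
FR: stance ticks = 6; W→S at t=9 → φ=3
RL: stance ticks = 6; W→S at t=7 → φ=5
RR: stance ticks = 6; W→S at t=4 → φ=8


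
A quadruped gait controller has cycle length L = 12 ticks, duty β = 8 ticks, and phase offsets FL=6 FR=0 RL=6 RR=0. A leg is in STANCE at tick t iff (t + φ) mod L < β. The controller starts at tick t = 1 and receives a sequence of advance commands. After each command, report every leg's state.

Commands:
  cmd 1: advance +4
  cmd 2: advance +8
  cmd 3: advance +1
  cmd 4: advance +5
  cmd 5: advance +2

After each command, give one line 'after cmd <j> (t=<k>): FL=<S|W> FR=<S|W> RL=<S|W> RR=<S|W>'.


start t=1: FL=S FR=S RL=S RR=S
cmd 1: advance +4 → t=5, phase=(11,5,11,5) → FL=W FR=S RL=W RR=S
cmd 2: advance +8 → t=13, phase=(7,1,7,1) → FL=S FR=S RL=S RR=S
cmd 3: advance +1 → t=14, phase=(8,2,8,2) → FL=W FR=S RL=W RR=S
cmd 4: advance +5 → t=19, phase=(1,7,1,7) → FL=S FR=S RL=S RR=S
cmd 5: advance +2 → t=21, phase=(3,9,3,9) → FL=S FR=W RL=S RR=W

after cmd 1 (t=5): FL=W FR=S RL=W RR=S
after cmd 2 (t=13): FL=S FR=S RL=S RR=S
after cmd 3 (t=14): FL=W FR=S RL=W RR=S
after cmd 4 (t=19): FL=S FR=S RL=S RR=S
after cmd 5 (t=21): FL=S FR=W RL=S RR=W
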